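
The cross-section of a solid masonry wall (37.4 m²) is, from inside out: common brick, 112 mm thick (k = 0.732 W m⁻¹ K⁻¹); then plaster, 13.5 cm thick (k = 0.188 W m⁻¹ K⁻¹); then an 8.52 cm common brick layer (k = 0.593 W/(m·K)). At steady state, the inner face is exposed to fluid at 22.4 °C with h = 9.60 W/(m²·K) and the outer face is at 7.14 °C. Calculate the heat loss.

Series thermal resistances, inner to outer:
  R_conv,in = 1/(hA) = 1/(9.60·37.4) = 0.002785 K/W
  R_common brick = L/(kA) = 0.112/(0.732·37.4) = 0.004091 K/W
  R_plaster = L/(kA) = 0.135/(0.188·37.4) = 0.01920 K/W
  R_common brick = L/(kA) = 0.0852/(0.593·37.4) = 0.003842 K/W
ΣR = 0.002785 + 0.004091 + 0.01920 + 0.003842 = 0.02992 K/W
Q = ΔT/ΣR = (22.4 °C − 7.14 °C)/0.02992 = 510 W

Q = 510 W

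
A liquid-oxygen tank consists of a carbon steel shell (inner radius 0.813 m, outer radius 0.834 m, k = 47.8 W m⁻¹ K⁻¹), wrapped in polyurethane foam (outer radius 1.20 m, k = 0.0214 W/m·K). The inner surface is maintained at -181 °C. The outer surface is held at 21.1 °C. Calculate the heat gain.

Q = 149 W

Series thermal resistances, inner to outer:
  R_carbon steel = (1/0.813 − 1/0.834)/(4πk) = 0.03097/(4π·47.8) = 5.156×10^-5 K/W
  R_polyurethane foam = (1/0.834 − 1/1.20)/(4πk) = 0.3657/(4π·0.0214) = 1.360 K/W
ΣR = 5.156×10^-5 + 1.360 = 1.360 K/W
Q = ΔT/ΣR = (-181 °C − 21.1 °C)/1.360 = -149 W
(Negative Q ⇒ heat flows inward; heat gain = 149 W.)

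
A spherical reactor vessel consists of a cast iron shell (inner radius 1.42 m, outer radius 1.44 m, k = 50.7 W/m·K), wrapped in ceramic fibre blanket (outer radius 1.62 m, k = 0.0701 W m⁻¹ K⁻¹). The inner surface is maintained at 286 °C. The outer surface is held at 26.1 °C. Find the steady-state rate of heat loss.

Q = 2.97 kW

Series thermal resistances, inner to outer:
  R_cast iron = (1/1.42 − 1/1.44)/(4πk) = 0.009781/(4π·50.7) = 1.535×10^-5 K/W
  R_ceramic fibre blanket = (1/1.44 − 1/1.62)/(4πk) = 0.07716/(4π·0.0701) = 0.08759 K/W
ΣR = 1.535×10^-5 + 0.08759 = 0.08761 K/W
Q = ΔT/ΣR = (286 °C − 26.1 °C)/0.08761 = 2970 W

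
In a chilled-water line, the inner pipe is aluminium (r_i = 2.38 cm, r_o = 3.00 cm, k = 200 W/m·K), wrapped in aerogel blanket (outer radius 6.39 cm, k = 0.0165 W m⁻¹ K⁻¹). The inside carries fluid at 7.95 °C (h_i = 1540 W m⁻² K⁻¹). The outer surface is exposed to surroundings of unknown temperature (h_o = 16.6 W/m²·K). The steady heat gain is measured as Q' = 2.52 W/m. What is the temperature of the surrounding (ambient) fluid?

T_out = 26.7 °C

Series resistances:
  R'_conv,in = 1/(2πr h) = 1/(2π·0.0238·1540) = 0.004342 m·K/W
  R'_aluminium = ln(0.0300/0.0238)/(2πk) = 0.2315/(2π·200) = 1.842×10^-4 m·K/W
  R'_aerogel blanket = ln(0.0639/0.0300)/(2πk) = 0.7561/(2π·0.0165) = 7.293 m·K/W
  R'_conv,out = 1/(2πr h) = 1/(2π·0.0639·16.6) = 0.1500 m·K/W
ΣR = 7.448 m·K/W
ΔT = Q'·ΣR = 2.52 × 7.448 = 18.77 K
Heat flows inward, so T_out = T_in + ΔT = 7.95 + 18.77 = 26.7 °C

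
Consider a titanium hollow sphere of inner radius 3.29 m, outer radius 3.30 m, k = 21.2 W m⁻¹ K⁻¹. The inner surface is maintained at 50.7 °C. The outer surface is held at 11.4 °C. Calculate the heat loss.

Q = 4πk·ΔT/(1/r₁ − 1/r₂) = 4π × 21.2 × 39.3 / (1/3.29 − 1/3.30) = 1.14×10^7 W

Q = 1.14×10^7 W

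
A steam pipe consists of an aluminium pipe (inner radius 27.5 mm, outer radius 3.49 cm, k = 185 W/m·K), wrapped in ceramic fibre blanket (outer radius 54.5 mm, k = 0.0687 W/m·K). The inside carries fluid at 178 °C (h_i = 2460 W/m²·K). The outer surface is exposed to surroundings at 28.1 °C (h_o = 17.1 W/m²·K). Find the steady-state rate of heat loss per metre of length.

Q' = 124 W/m

Series thermal resistances, inner to outer:
  R'_conv,in = 1/(2πr h) = 1/(2π·0.0275·2460) = 0.002353 m·K/W
  R'_aluminium = ln(0.0349/0.0275)/(2πk) = 0.2383/(2π·185) = 2.050×10^-4 m·K/W
  R'_ceramic fibre blanket = ln(0.0545/0.0349)/(2πk) = 0.4457/(2π·0.0687) = 1.033 m·K/W
  R'_conv,out = 1/(2πr h) = 1/(2π·0.0545·17.1) = 0.1708 m·K/W
ΣR = 0.002353 + 2.050×10^-4 + 1.033 + 0.1708 = 1.206 m·K/W
Q' = ΔT/ΣR = (178 °C − 28.1 °C)/1.206 = 124 W/m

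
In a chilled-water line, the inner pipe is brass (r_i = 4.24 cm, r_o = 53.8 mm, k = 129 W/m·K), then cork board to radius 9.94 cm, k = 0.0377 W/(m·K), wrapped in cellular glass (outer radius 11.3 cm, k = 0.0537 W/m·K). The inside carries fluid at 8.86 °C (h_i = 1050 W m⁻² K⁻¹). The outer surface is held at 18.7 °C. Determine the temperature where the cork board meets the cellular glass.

T = 17.4 °C

Series thermal resistances, inner to outer:
  R'_conv,in = 1/(2πr h) = 1/(2π·0.0424·1050) = 0.003575 m·K/W
  R'_brass = ln(0.0538/0.0424)/(2πk) = 0.2381/(2π·129) = 2.938×10^-4 m·K/W
  R'_cork board = ln(0.0994/0.0538)/(2πk) = 0.6139/(2π·0.0377) = 2.592 m·K/W
  R'_cellular glass = ln(0.113/0.0994)/(2πk) = 0.1282/(2π·0.0537) = 0.3801 m·K/W
ΣR = 0.003575 + 2.938×10^-4 + 2.592 + 0.3801 = 2.976 m·K/W
Q' = ΔT/ΣR = (8.86 °C − 18.7 °C)/2.976 = -3.306 W/m
From the inner boundary to the cork board/cellular glass interface, ΣR_partial = 2.596 m·K/W.
T_interface = T_in − Q'·ΣR_partial = 8.86 °C − (-3.306)(2.596) = 17.4 °C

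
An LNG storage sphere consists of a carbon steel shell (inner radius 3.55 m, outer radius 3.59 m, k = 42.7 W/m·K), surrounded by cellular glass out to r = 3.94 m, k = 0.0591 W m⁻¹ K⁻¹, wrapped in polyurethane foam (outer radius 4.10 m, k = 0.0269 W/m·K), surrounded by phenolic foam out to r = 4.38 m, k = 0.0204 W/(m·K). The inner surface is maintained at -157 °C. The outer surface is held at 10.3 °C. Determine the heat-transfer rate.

Treat each layer as a resistance in series:
  R_carbon steel = (1/3.55 − 1/3.59)/(4πk) = 0.003139/(4π·42.7) = 5.849×10^-6 K/W
  R_cellular glass = (1/3.59 − 1/3.94)/(4πk) = 0.02474/(4π·0.0591) = 0.03332 K/W
  R_polyurethane foam = (1/3.94 − 1/4.10)/(4πk) = 0.009905/(4π·0.0269) = 0.02930 K/W
  R_phenolic foam = (1/4.10 − 1/4.38)/(4πk) = 0.01559/(4π·0.0204) = 0.06082 K/W
ΣR = 5.849×10^-6 + 0.03332 + 0.02930 + 0.06082 = 0.1234 K/W
Q = ΔT/ΣR = (-157 °C − 10.3 °C)/0.1234 = -1360 W
(Negative Q ⇒ heat flows inward; heat gain = 1360 W.)

Q = 1360 W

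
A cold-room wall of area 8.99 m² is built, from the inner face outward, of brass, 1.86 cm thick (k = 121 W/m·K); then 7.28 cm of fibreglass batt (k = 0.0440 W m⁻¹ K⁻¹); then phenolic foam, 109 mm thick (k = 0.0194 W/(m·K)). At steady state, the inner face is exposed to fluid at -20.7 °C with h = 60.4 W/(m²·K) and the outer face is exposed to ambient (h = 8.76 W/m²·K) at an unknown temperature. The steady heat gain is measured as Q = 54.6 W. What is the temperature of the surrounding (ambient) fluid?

Series resistances:
  R_conv,in = 1/(hA) = 1/(60.4·8.99) = 0.001842 K/W
  R_brass = L/(kA) = 0.0186/(121·8.99) = 1.710×10^-5 K/W
  R_fibreglass batt = L/(kA) = 0.0728/(0.0440·8.99) = 0.1840 K/W
  R_phenolic foam = L/(kA) = 0.109/(0.0194·8.99) = 0.6250 K/W
  R_conv,out = 1/(hA) = 1/(8.76·8.99) = 0.01270 K/W
ΣR = 0.8236 K/W
ΔT = Q·ΣR = 54.6 × 0.8236 = 44.97 K
Heat flows inward, so T_out = T_in + ΔT = -20.7 + 44.97 = 24.3 °C

T_out = 24.3 °C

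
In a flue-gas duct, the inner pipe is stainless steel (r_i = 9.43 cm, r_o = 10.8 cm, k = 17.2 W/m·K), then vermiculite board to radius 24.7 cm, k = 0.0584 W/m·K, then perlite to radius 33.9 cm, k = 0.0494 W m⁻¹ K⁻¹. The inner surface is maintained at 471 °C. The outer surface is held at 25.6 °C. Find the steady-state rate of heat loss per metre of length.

Resistance network (inner→outer):
  R'_stainless steel = ln(0.108/0.0943)/(2πk) = 0.1357/(2π·17.2) = 0.001255 m·K/W
  R'_vermiculite board = ln(0.247/0.108)/(2πk) = 0.8273/(2π·0.0584) = 2.254 m·K/W
  R'_perlite = ln(0.339/0.247)/(2πk) = 0.3166/(2π·0.0494) = 1.020 m·K/W
ΣR = 0.001255 + 2.254 + 1.020 = 3.275 m·K/W
Q' = ΔT/ΣR = (471 °C − 25.6 °C)/3.275 = 136 W/m

Q' = 136 W/m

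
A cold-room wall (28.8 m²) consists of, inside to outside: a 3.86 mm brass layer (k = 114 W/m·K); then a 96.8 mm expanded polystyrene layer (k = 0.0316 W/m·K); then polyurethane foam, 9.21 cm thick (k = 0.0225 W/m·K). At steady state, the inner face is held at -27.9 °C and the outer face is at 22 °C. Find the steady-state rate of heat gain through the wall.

Q = 201 W

Resistance network (inner→outer):
  R_brass = L/(kA) = 0.00386/(114·28.8) = 1.176×10^-6 K/W
  R_expanded polystyrene = L/(kA) = 0.0968/(0.0316·28.8) = 0.1064 K/W
  R_polyurethane foam = L/(kA) = 0.0921/(0.0225·28.8) = 0.1421 K/W
ΣR = 1.176×10^-6 + 0.1064 + 0.1421 = 0.2485 K/W
Q = ΔT/ΣR = (-27.9 °C − 22 °C)/0.2485 = -201 W
(Negative Q ⇒ heat flows inward; heat gain = 201 W.)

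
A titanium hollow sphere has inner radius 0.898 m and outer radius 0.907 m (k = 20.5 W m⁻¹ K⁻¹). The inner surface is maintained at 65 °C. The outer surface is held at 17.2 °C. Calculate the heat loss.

Q = 4πk·ΔT/(1/r₁ − 1/r₂) = 4π × 20.5 × 47.8 / (1/0.898 − 1/0.907) = 1.11×10^6 W

Q = 1110 kW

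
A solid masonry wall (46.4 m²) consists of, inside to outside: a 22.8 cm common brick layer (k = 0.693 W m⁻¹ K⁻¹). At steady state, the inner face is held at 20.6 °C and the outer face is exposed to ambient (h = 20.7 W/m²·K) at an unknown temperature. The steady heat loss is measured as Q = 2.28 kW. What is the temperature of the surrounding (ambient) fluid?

T_out = 2.06 °C

Sum the resistances:
  R_common brick = L/(kA) = 0.228/(0.693·46.4) = 0.007091 K/W
  R_conv,out = 1/(hA) = 1/(20.7·46.4) = 0.001041 K/W
ΣR = 0.008132 K/W
ΔT = Q·ΣR = 2280 × 0.008132 = 18.54 K
Heat flows outward, so T_out = T_in − ΔT = 20.6 − 18.54 = 2.06 °C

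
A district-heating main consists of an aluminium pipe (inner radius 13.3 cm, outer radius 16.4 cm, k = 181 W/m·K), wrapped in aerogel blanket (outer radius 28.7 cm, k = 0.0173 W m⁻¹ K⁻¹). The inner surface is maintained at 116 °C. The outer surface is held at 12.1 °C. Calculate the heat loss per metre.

Q' = 20.2 W/m

Series thermal resistances, inner to outer:
  R'_aluminium = ln(0.164/0.133)/(2πk) = 0.2095/(2π·181) = 1.842×10^-4 m·K/W
  R'_aerogel blanket = ln(0.287/0.164)/(2πk) = 0.5596/(2π·0.0173) = 5.148 m·K/W
ΣR = 1.842×10^-4 + 5.148 = 5.148 m·K/W
Q' = ΔT/ΣR = (116 °C − 12.1 °C)/5.148 = 20.2 W/m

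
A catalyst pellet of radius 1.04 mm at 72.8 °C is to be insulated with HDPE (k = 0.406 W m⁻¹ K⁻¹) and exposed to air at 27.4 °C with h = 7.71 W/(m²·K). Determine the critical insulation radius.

r_cr = 10.5 cm

For a sphere, r_cr = 2k_ins/h = 2·0.406/7.71 = 0.105 m = 10.5 cm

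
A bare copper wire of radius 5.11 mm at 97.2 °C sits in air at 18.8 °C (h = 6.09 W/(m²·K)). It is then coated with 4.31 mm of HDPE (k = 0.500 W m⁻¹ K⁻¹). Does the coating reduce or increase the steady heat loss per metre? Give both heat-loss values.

Critical radius for a cylinder: r_cr = k/h = 0.0821 m = 8.21 cm.
Outer radius after coating: r₂ = 0.00511 + 0.00431 = 0.00942 m.
Since r₁ < r_cr and r₂ ≤ r_cr, the coating moves toward the maximum at r_cr — heat loss rises.
Bare: R = 1/(2πr₁h) = 5.114 m·K/W; Q = 78.4/5.114 = 15.3 W/m.
Coated: R = R_cond + R_conv = 2.969 m·K/W; Q = 78.4/2.969 = 26.4 W/m.

increases: 15.3 → 26.4 W/m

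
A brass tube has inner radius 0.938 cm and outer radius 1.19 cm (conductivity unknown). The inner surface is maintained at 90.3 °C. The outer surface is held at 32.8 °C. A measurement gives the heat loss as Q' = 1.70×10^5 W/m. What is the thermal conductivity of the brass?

ΣR = ΔT/Q' = |90.3 − 32.8|/1.70×10^5 = 3.382×10^-4 m·K/W
ln(r₂/r₁)/(2πk) = 3.382×10^-4 ⇒ k = 0.2380/(2π·3.382×10^-4) = 112 W/m·K

k = 112 W/m·K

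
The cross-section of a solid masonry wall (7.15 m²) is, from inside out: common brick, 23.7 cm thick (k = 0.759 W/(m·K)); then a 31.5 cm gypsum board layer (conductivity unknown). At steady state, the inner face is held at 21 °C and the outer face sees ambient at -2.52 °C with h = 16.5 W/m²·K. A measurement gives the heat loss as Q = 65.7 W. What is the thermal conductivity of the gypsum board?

ΣR = ΔT/Q = |21 − -2.52|/65.7 = 0.3580 K/W
Known resistances:
  R_common brick = L/(kA) = 0.237/(0.759·7.15) = 0.04367 K/W
  R_conv,out = 1/(hA) = 1/(16.5·7.15) = 0.008476 K/W
R_gypsum board = ΣR − ΣR_known = 0.3580 − 0.05215 = 0.3058 K/W
L/(kA) = 0.3058 ⇒ k = 0.315/(0.3058·7.15) = 0.144 W/m·K

k = 0.144 W/m·K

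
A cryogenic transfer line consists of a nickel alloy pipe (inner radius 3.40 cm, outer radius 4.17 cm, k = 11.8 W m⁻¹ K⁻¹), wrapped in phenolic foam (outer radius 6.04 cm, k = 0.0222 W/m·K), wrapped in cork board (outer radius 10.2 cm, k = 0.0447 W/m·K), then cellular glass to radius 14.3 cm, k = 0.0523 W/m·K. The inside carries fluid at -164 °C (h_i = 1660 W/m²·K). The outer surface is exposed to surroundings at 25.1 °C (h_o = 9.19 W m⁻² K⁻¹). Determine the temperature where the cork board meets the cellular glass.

T = -13.2 °C

Series thermal resistances, inner to outer:
  R'_conv,in = 1/(2πr h) = 1/(2π·0.0340·1660) = 0.002820 m·K/W
  R'_nickel alloy = ln(0.0417/0.0340)/(2πk) = 0.2041/(2π·11.8) = 0.002753 m·K/W
  R'_phenolic foam = ln(0.0604/0.0417)/(2πk) = 0.3705/(2π·0.0222) = 2.656 m·K/W
  R'_cork board = ln(0.102/0.0604)/(2πk) = 0.5240/(2π·0.0447) = 1.866 m·K/W
  R'_cellular glass = ln(0.143/0.102)/(2πk) = 0.3379/(2π·0.0523) = 1.028 m·K/W
  R'_conv,out = 1/(2πr h) = 1/(2π·0.143·9.19) = 0.1211 m·K/W
ΣR = 0.002820 + 0.002753 + 2.656 + 1.866 + 1.028 + 0.1211 = 5.677 m·K/W
Q' = ΔT/ΣR = (-164 °C − 25.1 °C)/5.677 = -33.31 W/m
From the inner boundary to the cork board/cellular glass interface, ΣR_partial = 4.528 m·K/W.
T_interface = T_in − Q'·ΣR_partial = -164 °C − (-33.31)(4.528) = -13.2 °C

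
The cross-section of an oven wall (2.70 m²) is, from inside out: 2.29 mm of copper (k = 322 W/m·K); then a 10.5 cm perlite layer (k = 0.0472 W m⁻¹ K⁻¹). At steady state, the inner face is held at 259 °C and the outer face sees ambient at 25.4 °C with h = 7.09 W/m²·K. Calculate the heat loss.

Q = 267 W

Resistance network (inner→outer):
  R_copper = L/(kA) = 0.00229/(322·2.70) = 2.634×10^-6 K/W
  R_perlite = L/(kA) = 0.105/(0.0472·2.70) = 0.8239 K/W
  R_conv,out = 1/(hA) = 1/(7.09·2.70) = 0.05224 K/W
ΣR = 2.634×10^-6 + 0.8239 + 0.05224 = 0.8761 K/W
Q = ΔT/ΣR = (259 °C − 25.4 °C)/0.8761 = 267 W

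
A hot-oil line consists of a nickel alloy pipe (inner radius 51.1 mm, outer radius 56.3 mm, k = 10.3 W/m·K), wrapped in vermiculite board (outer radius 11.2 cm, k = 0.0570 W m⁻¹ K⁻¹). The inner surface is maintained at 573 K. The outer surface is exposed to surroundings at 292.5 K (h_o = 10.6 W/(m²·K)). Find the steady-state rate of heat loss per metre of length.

Q' = 136 W/m

Series thermal resistances, inner to outer:
  R'_nickel alloy = ln(0.0563/0.0511)/(2πk) = 0.09691/(2π·10.3) = 0.001497 m·K/W
  R'_vermiculite board = ln(0.112/0.0563)/(2πk) = 0.6878/(2π·0.0570) = 1.920 m·K/W
  R'_conv,out = 1/(2πr h) = 1/(2π·0.112·10.6) = 0.1341 m·K/W
ΣR = 0.001497 + 1.920 + 0.1341 = 2.056 m·K/W
Q' = ΔT/ΣR = (573 K − 292.5 K)/2.056 = 136 W/m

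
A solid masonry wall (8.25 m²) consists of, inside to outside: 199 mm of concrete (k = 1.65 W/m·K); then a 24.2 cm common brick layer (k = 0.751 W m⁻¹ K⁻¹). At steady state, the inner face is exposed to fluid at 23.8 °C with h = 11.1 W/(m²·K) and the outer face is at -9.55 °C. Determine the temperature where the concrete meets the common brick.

Series thermal resistances, inner to outer:
  R_conv,in = 1/(hA) = 1/(11.1·8.25) = 0.01092 K/W
  R_concrete = L/(kA) = 0.199/(1.65·8.25) = 0.01462 K/W
  R_common brick = L/(kA) = 0.242/(0.751·8.25) = 0.03906 K/W
ΣR = 0.01092 + 0.01462 + 0.03906 = 0.06460 K/W
Q = ΔT/ΣR = (23.8 °C − -9.55 °C)/0.06460 = 516.3 W
From the inner boundary to the concrete/common brick interface, ΣR_partial = 0.02554 K/W.
T_interface = T_in − Q·ΣR_partial = 23.8 °C − (516.3)(0.02554) = 10.6 °C

T = 10.6 °C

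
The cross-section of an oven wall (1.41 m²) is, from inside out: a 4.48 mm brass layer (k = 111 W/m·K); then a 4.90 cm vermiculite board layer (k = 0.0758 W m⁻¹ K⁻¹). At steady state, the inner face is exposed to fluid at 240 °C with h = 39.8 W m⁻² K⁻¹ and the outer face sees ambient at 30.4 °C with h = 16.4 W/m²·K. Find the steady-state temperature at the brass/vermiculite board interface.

Series thermal resistances, inner to outer:
  R_conv,in = 1/(hA) = 1/(39.8·1.41) = 0.01782 K/W
  R_brass = L/(kA) = 0.00448/(111·1.41) = 2.862×10^-5 K/W
  R_vermiculite board = L/(kA) = 0.0490/(0.0758·1.41) = 0.4585 K/W
  R_conv,out = 1/(hA) = 1/(16.4·1.41) = 0.04325 K/W
ΣR = 0.01782 + 2.862×10^-5 + 0.4585 + 0.04325 = 0.5196 K/W
Q = ΔT/ΣR = (240 °C − 30.4 °C)/0.5196 = 403.4 W
From the inner boundary to the brass/vermiculite board interface, ΣR_partial = 0.01785 K/W.
T_interface = T_in − Q·ΣR_partial = 240 °C − (403.4)(0.01785) = 233 °C

T = 233 °C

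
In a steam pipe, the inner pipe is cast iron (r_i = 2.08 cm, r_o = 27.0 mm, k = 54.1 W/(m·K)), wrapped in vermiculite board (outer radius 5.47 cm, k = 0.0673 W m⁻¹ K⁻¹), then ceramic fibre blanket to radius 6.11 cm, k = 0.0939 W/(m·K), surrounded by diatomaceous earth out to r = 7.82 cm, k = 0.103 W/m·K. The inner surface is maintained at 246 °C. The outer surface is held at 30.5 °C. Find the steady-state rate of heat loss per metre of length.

Q' = 96.2 W/m

Resistance network (inner→outer):
  R'_cast iron = ln(0.0270/0.0208)/(2πk) = 0.2609/(2π·54.1) = 7.675×10^-4 m·K/W
  R'_vermiculite board = ln(0.0547/0.0270)/(2πk) = 0.7060/(2π·0.0673) = 1.670 m·K/W
  R'_ceramic fibre blanket = ln(0.0611/0.0547)/(2πk) = 0.1106/(2π·0.0939) = 0.1875 m·K/W
  R'_diatomaceous earth = ln(0.0782/0.0611)/(2πk) = 0.2468/(2π·0.103) = 0.3813 m·K/W
ΣR = 7.675×10^-4 + 1.670 + 0.1875 + 0.3813 = 2.240 m·K/W
Q' = ΔT/ΣR = (246 °C − 30.5 °C)/2.240 = 96.2 W/m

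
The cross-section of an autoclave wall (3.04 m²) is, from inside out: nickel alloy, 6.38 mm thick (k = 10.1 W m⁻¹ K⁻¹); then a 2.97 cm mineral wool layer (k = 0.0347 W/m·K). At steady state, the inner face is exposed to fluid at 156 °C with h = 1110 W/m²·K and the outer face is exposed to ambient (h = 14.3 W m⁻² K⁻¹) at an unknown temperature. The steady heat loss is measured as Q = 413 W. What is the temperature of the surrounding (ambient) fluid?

T_out = 30.0 °C

Series resistances:
  R_conv,in = 1/(hA) = 1/(1110·3.04) = 2.963×10^-4 K/W
  R_nickel alloy = L/(kA) = 0.00638/(10.1·3.04) = 2.078×10^-4 K/W
  R_mineral wool = L/(kA) = 0.0297/(0.0347·3.04) = 0.2815 K/W
  R_conv,out = 1/(hA) = 1/(14.3·3.04) = 0.02300 K/W
ΣR = 0.3051 K/W
ΔT = Q·ΣR = 413 × 0.3051 = 126.0 K
Heat flows outward, so T_out = T_in − ΔT = 156 − 126.0 = 30.0 °C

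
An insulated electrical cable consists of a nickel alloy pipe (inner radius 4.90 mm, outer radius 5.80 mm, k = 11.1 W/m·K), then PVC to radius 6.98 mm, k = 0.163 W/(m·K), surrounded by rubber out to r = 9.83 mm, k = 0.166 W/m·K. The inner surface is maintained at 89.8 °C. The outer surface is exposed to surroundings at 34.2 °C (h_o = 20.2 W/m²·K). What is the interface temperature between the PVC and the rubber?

T = 82.0 °C

Treat each layer as a resistance in series:
  R'_nickel alloy = ln(0.00580/0.00490)/(2πk) = 0.1686/(2π·11.1) = 0.002418 m·K/W
  R'_PVC = ln(0.00698/0.00580)/(2πk) = 0.1852/(2π·0.163) = 0.1808 m·K/W
  R'_rubber = ln(0.00983/0.00698)/(2πk) = 0.3424/(2π·0.166) = 0.3283 m·K/W
  R'_conv,out = 1/(2πr h) = 1/(2π·0.00983·20.2) = 0.8015 m·K/W
ΣR = 0.002418 + 0.1808 + 0.3283 + 0.8015 = 1.313 m·K/W
Q' = ΔT/ΣR = (89.8 °C − 34.2 °C)/1.313 = 42.35 W/m
From the inner boundary to the PVC/rubber interface, ΣR_partial = 0.1832 m·K/W.
T_interface = T_in − Q'·ΣR_partial = 89.8 °C − (42.35)(0.1832) = 82.0 °C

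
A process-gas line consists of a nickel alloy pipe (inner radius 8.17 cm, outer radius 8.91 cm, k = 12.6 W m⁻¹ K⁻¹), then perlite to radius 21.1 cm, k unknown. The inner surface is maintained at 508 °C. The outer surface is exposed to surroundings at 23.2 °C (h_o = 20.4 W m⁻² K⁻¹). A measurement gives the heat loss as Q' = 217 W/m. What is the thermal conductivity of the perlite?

k = 0.0625 W/m·K

ΣR = ΔT/Q' = |508 − 23.2|/217 = 2.234 m·K/W
Known resistances:
  R'_nickel alloy = ln(0.0891/0.0817)/(2πk) = 0.08671/(2π·12.6) = 0.001095 m·K/W
  R'_conv,out = 1/(2πr h) = 1/(2π·0.211·20.4) = 0.03697 m·K/W
R_perlite = ΣR − ΣR_known = 2.234 − 0.03807 = 2.196 m·K/W
ln(r₂/r₁)/(2πk) = 2.196 ⇒ k = 0.8621/(2π·2.196) = 0.0625 W/m·K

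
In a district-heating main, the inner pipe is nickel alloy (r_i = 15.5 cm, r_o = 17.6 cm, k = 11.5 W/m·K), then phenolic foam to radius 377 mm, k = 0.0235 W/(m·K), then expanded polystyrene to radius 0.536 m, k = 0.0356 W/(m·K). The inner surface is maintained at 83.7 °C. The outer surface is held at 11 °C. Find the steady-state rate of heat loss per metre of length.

Q' = 10.8 W/m

Series thermal resistances, inner to outer:
  R'_nickel alloy = ln(0.176/0.155)/(2πk) = 0.1271/(2π·11.5) = 0.001758 m·K/W
  R'_phenolic foam = ln(0.377/0.176)/(2πk) = 0.7618/(2π·0.0235) = 5.159 m·K/W
  R'_expanded polystyrene = ln(0.536/0.377)/(2πk) = 0.3519/(2π·0.0356) = 1.573 m·K/W
ΣR = 0.001758 + 5.159 + 1.573 = 6.734 m·K/W
Q' = ΔT/ΣR = (83.7 °C − 11 °C)/6.734 = 10.8 W/m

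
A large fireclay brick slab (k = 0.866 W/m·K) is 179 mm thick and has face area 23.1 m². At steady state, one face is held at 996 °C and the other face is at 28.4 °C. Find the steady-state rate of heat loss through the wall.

Q = 1.08×10^5 W

Q = kA·ΔT/L = 0.866 × 23.1 × |996 °C − 28.4 °C| / 0.179 = 1.08×10^5 W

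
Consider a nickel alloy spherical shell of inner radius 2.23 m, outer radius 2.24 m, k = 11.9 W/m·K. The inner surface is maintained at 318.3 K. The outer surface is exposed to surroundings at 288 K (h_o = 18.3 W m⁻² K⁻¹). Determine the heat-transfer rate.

Q = 34.4 kW

Resistance network (inner→outer):
  R_nickel alloy = (1/2.23 − 1/2.24)/(4πk) = 0.002002/(4π·11.9) = 1.339×10^-5 K/W
  R_conv,out = 1/(4πr²h) = 1/(4π·2.24²·18.3) = 8.666×10^-4 K/W
ΣR = 1.339×10^-5 + 8.666×10^-4 = 8.800×10^-4 K/W
Q = ΔT/ΣR = (318.3 K − 288 K)/8.800×10^-4 = 34400 W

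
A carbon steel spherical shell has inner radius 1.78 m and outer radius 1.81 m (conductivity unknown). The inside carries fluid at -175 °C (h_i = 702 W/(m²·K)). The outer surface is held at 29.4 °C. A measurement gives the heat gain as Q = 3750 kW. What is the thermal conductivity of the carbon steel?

ΣR = ΔT/Q = |-175 − 29.4|/3.75×10^6 = 5.451×10^-5 K/W
Known resistances:
  R_conv,in = 1/(4πr²h) = 1/(4π·1.78²·702) = 3.578×10^-5 K/W
R_carbon steel = ΣR − ΣR_known = 5.451×10^-5 − 3.578×10^-5 = 1.873×10^-5 K/W
(1/r₁−1/r₂)/(4πk) = 1.873×10^-5 ⇒ k = 0.009312/(4π·1.873×10^-5) = 39.6 W/m·K

k = 39.6 W/m·K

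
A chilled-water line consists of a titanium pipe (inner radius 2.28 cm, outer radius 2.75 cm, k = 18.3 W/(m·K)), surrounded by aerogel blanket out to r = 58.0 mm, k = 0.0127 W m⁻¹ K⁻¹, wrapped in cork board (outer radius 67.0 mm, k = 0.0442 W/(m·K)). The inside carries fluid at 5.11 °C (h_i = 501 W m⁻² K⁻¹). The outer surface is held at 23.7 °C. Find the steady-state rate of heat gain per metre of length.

Resistance network (inner→outer):
  R'_conv,in = 1/(2πr h) = 1/(2π·0.0228·501) = 0.01393 m·K/W
  R'_titanium = ln(0.0275/0.0228)/(2πk) = 0.1874/(2π·18.3) = 0.001630 m·K/W
  R'_aerogel blanket = ln(0.0580/0.0275)/(2πk) = 0.7463/(2π·0.0127) = 9.352 m·K/W
  R'_cork board = ln(0.0670/0.0580)/(2πk) = 0.1442/(2π·0.0442) = 0.5194 m·K/W
ΣR = 0.01393 + 0.001630 + 9.352 + 0.5194 = 9.887 m·K/W
Q' = ΔT/ΣR = (5.11 °C − 23.7 °C)/9.887 = -1.88 W/m
(Negative Q' ⇒ heat flows inward; heat gain = 1.88 W/m.)

Q' = 1.88 W/m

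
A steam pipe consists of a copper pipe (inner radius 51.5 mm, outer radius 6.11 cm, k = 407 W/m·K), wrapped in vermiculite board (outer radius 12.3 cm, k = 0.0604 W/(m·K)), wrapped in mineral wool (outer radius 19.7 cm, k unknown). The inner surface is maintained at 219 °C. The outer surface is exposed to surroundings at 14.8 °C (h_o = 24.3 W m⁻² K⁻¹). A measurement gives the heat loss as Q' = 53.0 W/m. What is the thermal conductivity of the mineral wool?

ΣR = ΔT/Q' = |219 − 14.8|/53.0 = 3.853 m·K/W
Known resistances:
  R'_copper = ln(0.0611/0.0515)/(2πk) = 0.1709/(2π·407) = 6.684×10^-5 m·K/W
  R'_vermiculite board = ln(0.123/0.0611)/(2πk) = 0.6997/(2π·0.0604) = 1.844 m·K/W
  R'_conv,out = 1/(2πr h) = 1/(2π·0.197·24.3) = 0.03325 m·K/W
R_mineral wool = ΣR − ΣR_known = 3.853 − 1.877 = 1.976 m·K/W
ln(r₂/r₁)/(2πk) = 1.976 ⇒ k = 0.4710/(2π·1.976) = 0.0379 W/m·K

k = 0.0379 W/m·K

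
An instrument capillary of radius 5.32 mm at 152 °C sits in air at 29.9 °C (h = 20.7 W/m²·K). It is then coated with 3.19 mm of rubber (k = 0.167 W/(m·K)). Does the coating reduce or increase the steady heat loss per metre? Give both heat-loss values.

increases: 84.5 → 90.4 W/m

Critical radius for a cylinder: r_cr = k/h = 0.00807 m = 0.807 cm.
Outer radius after coating: r₂ = 0.00532 + 0.00319 = 0.00851 m.
r₁ < r_cr < r₂: heat loss rises to a maximum at r_cr then falls. Whether the coating helps depends on whether Q(r₂) has dropped back below Q(r₁).
Bare: R = 1/(2πr₁h) = 1.445 m·K/W; Q = 122.1/1.445 = 84.5 W/m.
Coated: R = R_cond + R_conv = 1.351 m·K/W; Q = 122.1/1.351 = 90.4 W/m.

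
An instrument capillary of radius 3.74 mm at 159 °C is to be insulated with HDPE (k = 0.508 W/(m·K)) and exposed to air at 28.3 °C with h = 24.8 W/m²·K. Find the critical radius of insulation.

r_cr = 2.05 cm

For a cylinder, r_cr = k_ins/h = 0.508/24.8 = 0.0205 m = 2.05 cm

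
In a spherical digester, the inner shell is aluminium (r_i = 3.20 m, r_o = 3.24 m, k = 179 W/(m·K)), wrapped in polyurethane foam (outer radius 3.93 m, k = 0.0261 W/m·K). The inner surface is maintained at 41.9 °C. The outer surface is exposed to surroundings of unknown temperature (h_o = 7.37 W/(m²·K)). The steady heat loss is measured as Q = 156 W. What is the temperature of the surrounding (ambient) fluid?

Sum the resistances:
  R_aluminium = (1/3.20 − 1/3.24)/(4πk) = 0.003858/(4π·179) = 1.715×10^-6 K/W
  R_polyurethane foam = (1/3.24 − 1/3.93)/(4πk) = 0.05419/(4π·0.0261) = 0.1652 K/W
  R_conv,out = 1/(4πr²h) = 1/(4π·3.93²·7.37) = 6.991×10^-4 K/W
ΣR = 0.1659 K/W
ΔT = Q·ΣR = 156 × 0.1659 = 25.88 K
Heat flows outward, so T_out = T_in − ΔT = 41.9 − 25.88 = 16.0 °C

T_out = 16.0 °C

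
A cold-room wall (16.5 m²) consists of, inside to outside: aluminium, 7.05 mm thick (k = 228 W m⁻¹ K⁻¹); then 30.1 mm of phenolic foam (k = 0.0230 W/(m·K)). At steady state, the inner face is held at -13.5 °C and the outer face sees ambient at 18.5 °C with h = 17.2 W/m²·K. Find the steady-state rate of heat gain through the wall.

Q = 386 W

Treat each layer as a resistance in series:
  R_aluminium = L/(kA) = 0.00705/(228·16.5) = 1.874×10^-6 K/W
  R_phenolic foam = L/(kA) = 0.0301/(0.0230·16.5) = 0.07931 K/W
  R_conv,out = 1/(hA) = 1/(17.2·16.5) = 0.003524 K/W
ΣR = 1.874×10^-6 + 0.07931 + 0.003524 = 0.08284 K/W
Q = ΔT/ΣR = (-13.5 °C − 18.5 °C)/0.08284 = -386 W
(Negative Q ⇒ heat flows inward; heat gain = 386 W.)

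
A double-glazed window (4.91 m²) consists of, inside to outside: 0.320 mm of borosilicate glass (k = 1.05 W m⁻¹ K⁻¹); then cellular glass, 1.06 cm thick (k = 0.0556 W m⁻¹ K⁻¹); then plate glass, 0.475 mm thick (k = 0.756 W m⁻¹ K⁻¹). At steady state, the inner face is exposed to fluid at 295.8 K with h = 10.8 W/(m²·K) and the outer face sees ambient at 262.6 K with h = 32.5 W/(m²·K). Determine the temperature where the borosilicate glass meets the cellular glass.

Series thermal resistances, inner to outer:
  R_conv,in = 1/(hA) = 1/(10.8·4.91) = 0.01886 K/W
  R_borosilicate glass = L/(kA) = 3.20×10^-4/(1.05·4.91) = 6.207×10^-5 K/W
  R_cellular glass = L/(kA) = 0.0106/(0.0556·4.91) = 0.03883 K/W
  R_plate glass = L/(kA) = 4.75×10^-4/(0.756·4.91) = 1.280×10^-4 K/W
  R_conv,out = 1/(hA) = 1/(32.5·4.91) = 0.006267 K/W
ΣR = 0.01886 + 6.207×10^-5 + 0.03883 + 1.280×10^-4 + 0.006267 = 0.06415 K/W
Q = ΔT/ΣR = (295.8 K − 262.6 K)/0.06415 = 517.5 W
From the inner boundary to the borosilicate glass/cellular glass interface, ΣR_partial = 0.01892 K/W.
T_interface = T_in − Q·ΣR_partial = 295.8 K − (517.5)(0.01892) = 286.0 K

T = 286.0 K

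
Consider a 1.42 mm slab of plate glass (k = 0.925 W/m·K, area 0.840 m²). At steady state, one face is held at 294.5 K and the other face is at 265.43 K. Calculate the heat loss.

Q = 15.9 kW

Q = kA·ΔT/L = 0.925 × 0.840 × |294.5 K − 265.43 K| / 0.00142 = 15900 W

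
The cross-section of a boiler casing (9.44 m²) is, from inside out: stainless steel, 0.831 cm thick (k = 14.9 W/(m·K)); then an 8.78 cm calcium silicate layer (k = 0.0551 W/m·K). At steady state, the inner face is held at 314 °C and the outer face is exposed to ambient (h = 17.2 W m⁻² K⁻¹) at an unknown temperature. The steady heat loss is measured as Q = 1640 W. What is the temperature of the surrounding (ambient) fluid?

T_out = 27.0 °C

Sum the resistances:
  R_stainless steel = L/(kA) = 0.00831/(14.9·9.44) = 5.908×10^-5 K/W
  R_calcium silicate = L/(kA) = 0.0878/(0.0551·9.44) = 0.1688 K/W
  R_conv,out = 1/(hA) = 1/(17.2·9.44) = 0.006159 K/W
ΣR = 0.1750 K/W
ΔT = Q·ΣR = 1640 × 0.1750 = 287.0 K
Heat flows outward, so T_out = T_in − ΔT = 314 − 287.0 = 27.0 °C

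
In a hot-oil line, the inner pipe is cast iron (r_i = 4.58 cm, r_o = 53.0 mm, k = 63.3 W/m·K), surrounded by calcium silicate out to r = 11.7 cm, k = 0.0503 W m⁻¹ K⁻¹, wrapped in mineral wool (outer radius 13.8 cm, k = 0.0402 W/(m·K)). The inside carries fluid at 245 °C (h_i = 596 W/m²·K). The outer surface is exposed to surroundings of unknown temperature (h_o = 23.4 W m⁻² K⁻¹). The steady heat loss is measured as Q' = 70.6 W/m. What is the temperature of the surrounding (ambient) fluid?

Series resistances:
  R'_conv,in = 1/(2πr h) = 1/(2π·0.0458·596) = 0.005831 m·K/W
  R'_cast iron = ln(0.0530/0.0458)/(2πk) = 0.1460/(2π·63.3) = 3.671×10^-4 m·K/W
  R'_calcium silicate = ln(0.117/0.0530)/(2πk) = 0.7919/(2π·0.0503) = 2.506 m·K/W
  R'_mineral wool = ln(0.138/0.117)/(2πk) = 0.1651/(2π·0.0402) = 0.6536 m·K/W
  R'_conv,out = 1/(2πr h) = 1/(2π·0.138·23.4) = 0.04929 m·K/W
ΣR = 3.215 m·K/W
ΔT = Q'·ΣR = 70.6 × 3.215 = 227.0 K
Heat flows outward, so T_out = T_in − ΔT = 245 − 227.0 = 18.0 °C

T_out = 18.0 °C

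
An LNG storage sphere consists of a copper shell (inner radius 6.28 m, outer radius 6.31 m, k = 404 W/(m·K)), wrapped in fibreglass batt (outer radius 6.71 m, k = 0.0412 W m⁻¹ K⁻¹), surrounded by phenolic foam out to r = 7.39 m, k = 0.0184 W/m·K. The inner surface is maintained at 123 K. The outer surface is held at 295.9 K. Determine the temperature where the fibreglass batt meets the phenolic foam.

Resistance network (inner→outer):
  R_copper = (1/6.28 − 1/6.31)/(4πk) = 7.571×10^-4/(4π·404) = 1.491×10^-7 K/W
  R_fibreglass batt = (1/6.31 − 1/6.71)/(4πk) = 0.009447/(4π·0.0412) = 0.01825 K/W
  R_phenolic foam = (1/6.71 − 1/7.39)/(4πk) = 0.01371/(4π·0.0184) = 0.05931 K/W
ΣR = 1.491×10^-7 + 0.01825 + 0.05931 = 0.07756 K/W
Q = ΔT/ΣR = (123 K − 295.9 K)/0.07756 = -2229 W
From the inner boundary to the fibreglass batt/phenolic foam interface, ΣR_partial = 0.01825 K/W.
T_interface = T_in − Q·ΣR_partial = 123 K − (-2229)(0.01825) = 164 K

T = 164 K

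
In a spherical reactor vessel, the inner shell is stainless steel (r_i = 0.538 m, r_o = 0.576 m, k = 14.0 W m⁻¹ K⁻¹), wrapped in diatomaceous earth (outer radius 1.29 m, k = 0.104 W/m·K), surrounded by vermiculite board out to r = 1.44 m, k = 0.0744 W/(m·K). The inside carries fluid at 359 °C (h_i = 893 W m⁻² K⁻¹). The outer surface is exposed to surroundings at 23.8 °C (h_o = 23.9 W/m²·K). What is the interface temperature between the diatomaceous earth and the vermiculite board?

Series thermal resistances, inner to outer:
  R_conv,in = 1/(4πr²h) = 1/(4π·0.538²·893) = 3.079×10^-4 K/W
  R_stainless steel = (1/0.538 − 1/0.576)/(4πk) = 0.1226/(4π·14.0) = 6.970×10^-4 K/W
  R_diatomaceous earth = (1/0.576 − 1/1.29)/(4πk) = 0.9609/(4π·0.104) = 0.7353 K/W
  R_vermiculite board = (1/1.29 − 1/1.44)/(4πk) = 0.08075/(4π·0.0744) = 0.08637 K/W
  R_conv,out = 1/(4πr²h) = 1/(4π·1.44²·23.9) = 0.001606 K/W
ΣR = 3.079×10^-4 + 6.970×10^-4 + 0.7353 + 0.08637 + 0.001606 = 0.8243 K/W
Q = ΔT/ΣR = (359 °C − 23.8 °C)/0.8243 = 406.6 W
From the inner boundary to the diatomaceous earth/vermiculite board interface, ΣR_partial = 0.7363 K/W.
T_interface = T_in − Q·ΣR_partial = 359 °C − (406.6)(0.7363) = 59.6 °C

T = 59.6 °C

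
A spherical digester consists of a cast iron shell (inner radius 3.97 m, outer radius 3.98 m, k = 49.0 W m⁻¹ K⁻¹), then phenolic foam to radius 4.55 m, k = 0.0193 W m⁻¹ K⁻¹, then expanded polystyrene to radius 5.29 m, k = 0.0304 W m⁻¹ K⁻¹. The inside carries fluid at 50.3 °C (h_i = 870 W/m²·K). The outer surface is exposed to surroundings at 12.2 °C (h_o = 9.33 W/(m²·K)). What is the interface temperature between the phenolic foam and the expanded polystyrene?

Series thermal resistances, inner to outer:
  R_conv,in = 1/(4πr²h) = 1/(4π·3.97²·870) = 5.803×10^-6 K/W
  R_cast iron = (1/3.97 − 1/3.98)/(4πk) = 6.329×10^-4/(4π·49.0) = 1.028×10^-6 K/W
  R_phenolic foam = (1/3.98 − 1/4.55)/(4πk) = 0.03148/(4π·0.0193) = 0.1298 K/W
  R_expanded polystyrene = (1/4.55 − 1/5.29)/(4πk) = 0.03074/(4π·0.0304) = 0.08048 K/W
  R_conv,out = 1/(4πr²h) = 1/(4π·5.29²·9.33) = 3.048×10^-4 K/W
ΣR = 5.803×10^-6 + 1.028×10^-6 + 0.1298 + 0.08048 + 3.048×10^-4 = 0.2106 K/W
Q = ΔT/ΣR = (50.3 °C − 12.2 °C)/0.2106 = 180.9 W
From the inner boundary to the phenolic foam/expanded polystyrene interface, ΣR_partial = 0.1298 K/W.
T_interface = T_in − Q·ΣR_partial = 50.3 °C − (180.9)(0.1298) = 26.8 °C

T = 26.8 °C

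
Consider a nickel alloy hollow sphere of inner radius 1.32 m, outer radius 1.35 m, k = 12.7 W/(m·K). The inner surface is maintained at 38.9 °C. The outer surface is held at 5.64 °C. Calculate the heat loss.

Q = 4πk·ΔT/(1/r₁ − 1/r₂) = 4π × 12.7 × 33.26 / (1/1.32 − 1/1.35) = 3.15×10^5 W

Q = 315 kW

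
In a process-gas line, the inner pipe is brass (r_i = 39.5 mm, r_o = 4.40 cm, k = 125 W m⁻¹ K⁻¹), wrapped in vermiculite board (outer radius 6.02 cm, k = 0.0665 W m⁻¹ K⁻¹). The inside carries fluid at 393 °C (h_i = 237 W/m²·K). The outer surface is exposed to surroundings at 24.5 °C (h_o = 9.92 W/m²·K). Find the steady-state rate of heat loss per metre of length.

Q' = 356 W/m

Treat each layer as a resistance in series:
  R'_conv,in = 1/(2πr h) = 1/(2π·0.0395·237) = 0.01700 m·K/W
  R'_brass = ln(0.0440/0.0395)/(2πk) = 0.1079/(2π·125) = 1.374×10^-4 m·K/W
  R'_vermiculite board = ln(0.0602/0.0440)/(2πk) = 0.3135/(2π·0.0665) = 0.7503 m·K/W
  R'_conv,out = 1/(2πr h) = 1/(2π·0.0602·9.92) = 0.2665 m·K/W
ΣR = 0.01700 + 1.374×10^-4 + 0.7503 + 0.2665 = 1.034 m·K/W
Q' = ΔT/ΣR = (393 °C − 24.5 °C)/1.034 = 356 W/m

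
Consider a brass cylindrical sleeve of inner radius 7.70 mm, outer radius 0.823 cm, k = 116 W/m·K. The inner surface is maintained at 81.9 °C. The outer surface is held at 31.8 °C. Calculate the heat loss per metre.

Q' = 5.49×10^5 W/m

Q' = 2πk·ΔT/ln(r₂/r₁) = 2π × 116 × 50.1 / ln(0.00823/0.00770) = 5.49×10^5 W/m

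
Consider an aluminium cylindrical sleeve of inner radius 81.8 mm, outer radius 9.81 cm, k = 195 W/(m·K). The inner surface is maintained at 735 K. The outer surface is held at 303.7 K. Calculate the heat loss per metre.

Q' = 2πk·ΔT/ln(r₂/r₁) = 2π × 195 × 431.3 / ln(0.0981/0.0818) = 2.91×10^6 W/m

Q' = 2910 kW/m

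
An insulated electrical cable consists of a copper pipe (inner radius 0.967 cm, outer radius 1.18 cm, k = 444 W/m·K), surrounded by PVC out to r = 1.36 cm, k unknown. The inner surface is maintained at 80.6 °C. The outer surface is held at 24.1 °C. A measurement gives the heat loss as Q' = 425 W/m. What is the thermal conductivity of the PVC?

ΣR = ΔT/Q' = |80.6 − 24.1|/425 = 0.1329 m·K/W
Known resistances:
  R'_copper = ln(0.0118/0.00967)/(2πk) = 0.1991/(2π·444) = 7.136×10^-5 m·K/W
R_PVC = ΣR − ΣR_known = 0.1329 − 7.136×10^-5 = 0.1328 m·K/W
ln(r₂/r₁)/(2πk) = 0.1328 ⇒ k = 0.1420/(2π·0.1328) = 0.170 W/m·K

k = 0.170 W/m·K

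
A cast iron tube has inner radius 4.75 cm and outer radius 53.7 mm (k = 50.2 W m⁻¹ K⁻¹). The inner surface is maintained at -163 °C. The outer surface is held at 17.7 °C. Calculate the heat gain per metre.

Q' = 2πk·ΔT/ln(r₂/r₁) = 2π × 50.2 × 180.7 / ln(0.0537/0.0475) = 4.65×10^5 W/m

Q' = 465 kW/m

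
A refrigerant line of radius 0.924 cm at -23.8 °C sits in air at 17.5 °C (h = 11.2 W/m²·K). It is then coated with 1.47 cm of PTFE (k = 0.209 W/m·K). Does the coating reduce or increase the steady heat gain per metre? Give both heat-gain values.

increases: 26.9 → 31.3 W/m

Critical radius for a cylinder: r_cr = k/h = 0.0187 m = 1.87 cm.
Outer radius after coating: r₂ = 0.00924 + 0.0147 = 0.02394 m.
r₁ < r_cr < r₂: heat gain rises to a maximum at r_cr then falls. Whether the coating helps depends on whether Q(r₂) has dropped back below Q(r₁).
Bare: R = 1/(2πr₁h) = 1.538 m·K/W; Q = 41.3/1.538 = 26.9 W/m.
Coated: R = R_cond + R_conv = 1.319 m·K/W; Q = 41.3/1.319 = 31.3 W/m.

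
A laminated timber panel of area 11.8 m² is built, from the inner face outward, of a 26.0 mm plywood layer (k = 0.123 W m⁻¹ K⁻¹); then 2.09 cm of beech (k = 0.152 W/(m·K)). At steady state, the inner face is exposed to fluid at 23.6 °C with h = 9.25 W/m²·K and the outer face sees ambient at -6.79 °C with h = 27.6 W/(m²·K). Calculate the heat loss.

Series thermal resistances, inner to outer:
  R_conv,in = 1/(hA) = 1/(9.25·11.8) = 0.009162 K/W
  R_plywood = L/(kA) = 0.0260/(0.123·11.8) = 0.01791 K/W
  R_beech = L/(kA) = 0.0209/(0.152·11.8) = 0.01165 K/W
  R_conv,out = 1/(hA) = 1/(27.6·11.8) = 0.003070 K/W
ΣR = 0.009162 + 0.01791 + 0.01165 + 0.003070 = 0.04179 K/W
Q = ΔT/ΣR = (23.6 °C − -6.79 °C)/0.04179 = 727 W

Q = 727 W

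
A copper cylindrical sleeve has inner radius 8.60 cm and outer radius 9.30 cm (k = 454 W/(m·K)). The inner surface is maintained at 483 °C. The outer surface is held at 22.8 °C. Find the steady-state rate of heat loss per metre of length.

Q' = 2πk·ΔT/ln(r₂/r₁) = 2π × 454 × 460.2 / ln(0.0930/0.0860) = 1.68×10^7 W/m

Q' = 16800 kW/m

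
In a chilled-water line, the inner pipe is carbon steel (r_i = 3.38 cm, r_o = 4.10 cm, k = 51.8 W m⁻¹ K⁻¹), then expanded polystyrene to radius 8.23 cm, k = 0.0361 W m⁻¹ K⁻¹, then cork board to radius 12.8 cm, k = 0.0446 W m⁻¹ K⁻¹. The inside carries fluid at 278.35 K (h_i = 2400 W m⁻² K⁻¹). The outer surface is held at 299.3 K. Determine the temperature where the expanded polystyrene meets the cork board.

T = 292.2 K

Series thermal resistances, inner to outer:
  R'_conv,in = 1/(2πr h) = 1/(2π·0.0338·2400) = 0.001962 m·K/W
  R'_carbon steel = ln(0.0410/0.0338)/(2πk) = 0.1931/(2π·51.8) = 5.933×10^-4 m·K/W
  R'_expanded polystyrene = ln(0.0823/0.0410)/(2πk) = 0.6968/(2π·0.0361) = 3.072 m·K/W
  R'_cork board = ln(0.128/0.0823)/(2πk) = 0.4417/(2π·0.0446) = 1.576 m·K/W
ΣR = 0.001962 + 5.933×10^-4 + 3.072 + 1.576 = 4.651 m·K/W
Q' = ΔT/ΣR = (278.35 K − 299.3 K)/4.651 = -4.504 W/m
From the inner boundary to the expanded polystyrene/cork board interface, ΣR_partial = 3.075 m·K/W.
T_interface = T_in − Q'·ΣR_partial = 278.35 K − (-4.504)(3.075) = 292.2 K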